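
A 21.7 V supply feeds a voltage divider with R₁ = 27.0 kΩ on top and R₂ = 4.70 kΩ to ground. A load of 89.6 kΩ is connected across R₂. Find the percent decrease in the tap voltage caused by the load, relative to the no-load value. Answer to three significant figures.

The divider's output (Thévenin) resistance is R₁‖R₂ = 4.003 kΩ.
Fractional drop under load = R_th/(R_th + R_L) = 4.003 / (4.003 + 89.6) = 0.04277.
So the output falls by 4.28 %.

4.28 %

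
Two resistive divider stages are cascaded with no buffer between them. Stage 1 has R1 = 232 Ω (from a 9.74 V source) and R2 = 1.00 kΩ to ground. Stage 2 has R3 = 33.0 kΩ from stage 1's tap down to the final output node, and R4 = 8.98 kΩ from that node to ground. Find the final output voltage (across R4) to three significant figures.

V_out ≈ 1.68 V

Stage 2 presents R3+R4 = 41980 Ω as a load on stage 1's tap.
Stage 1's lower leg becomes R2‖(R3+R4) = 976.7 Ω, so V_mid = 9.74 × 976.7/1209 = 7.871 V.
Stage 2 is itself unloaded: V_out = V_mid × R4/(R3+R4) = 7.871 × 8980/41980 = 1.68 V.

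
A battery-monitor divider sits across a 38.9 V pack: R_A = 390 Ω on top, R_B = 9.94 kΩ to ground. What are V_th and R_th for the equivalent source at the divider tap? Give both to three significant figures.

V_th is the open-circuit tap voltage: 38.9 × 9940/(390 + 9940) = 37.4 V.
With the supply zeroed, R_A and R_B appear in parallel from the tap: R_th = R_A‖R_B = (390 × 9940)/10330 = 375 Ω.

V_th = 37.4 V, R_th = 375 Ω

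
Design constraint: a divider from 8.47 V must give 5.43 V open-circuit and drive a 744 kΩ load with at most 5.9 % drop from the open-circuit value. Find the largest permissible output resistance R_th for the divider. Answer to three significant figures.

Loading drop = R_th/(R_th + R_L) ≤ 0.0590, so R_th ≤ R_L · ε/(1−ε) = 744 kΩ × 0.0590/0.9410 = 46.6 kΩ.

R_th ≤ 46.6 kΩ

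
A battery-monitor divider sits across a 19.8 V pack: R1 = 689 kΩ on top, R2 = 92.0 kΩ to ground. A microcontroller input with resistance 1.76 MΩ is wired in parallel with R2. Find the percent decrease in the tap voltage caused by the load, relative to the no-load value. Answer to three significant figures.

4.41 %

The divider's output (Thévenin) resistance is R1‖R2 = 81.16 kΩ.
Fractional drop under load = R_th/(R_th + R_L) = 81.16 / (81.16 + 1760) = 0.04408.
So the output falls by 4.41 %.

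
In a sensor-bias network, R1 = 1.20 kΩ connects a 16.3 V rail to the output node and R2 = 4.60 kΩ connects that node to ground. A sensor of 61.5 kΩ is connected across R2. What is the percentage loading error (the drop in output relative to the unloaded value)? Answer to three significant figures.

The divider's output (Thévenin) resistance is R1‖R2 = 0.9517 kΩ.
Fractional drop under load = R_th/(R_th + R_L) = 0.9517 / (0.9517 + 61.5) = 0.01524.
So the output falls by 1.52 %.

1.52 %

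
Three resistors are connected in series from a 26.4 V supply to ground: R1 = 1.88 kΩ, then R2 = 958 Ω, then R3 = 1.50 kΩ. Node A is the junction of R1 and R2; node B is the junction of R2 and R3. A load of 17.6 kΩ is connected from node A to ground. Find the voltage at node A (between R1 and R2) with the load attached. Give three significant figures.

Below node A the series string R2+R3 = 2458 Ω sits in parallel with the 17600 Ω load: 2157 Ω.
V_A = 26.4 × 2157/(1880 + 2157) = 14.1 V.

V ≈ 14.1 V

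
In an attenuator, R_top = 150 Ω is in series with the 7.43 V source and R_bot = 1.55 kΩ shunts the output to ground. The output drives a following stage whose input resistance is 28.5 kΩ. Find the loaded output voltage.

The load sits in parallel with R_bot: R_bot‖R_L = (1550 × 28500) / (1550 + 28500) = 1470 Ω.
V_out = 7.43 × 1470 / (150 + 1470) = 7.43 × 1470/1620 = 6.74 V.

V_out ≈ 6.74 V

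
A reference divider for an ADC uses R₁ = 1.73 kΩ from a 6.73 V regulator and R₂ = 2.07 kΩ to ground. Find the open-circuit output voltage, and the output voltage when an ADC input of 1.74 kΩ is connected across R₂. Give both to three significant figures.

Unloaded: 3.67 V; loaded: 2.38 V

Open-circuit: V = 6.73 × 2.07/(1.73 + 2.07) = 3.67 V.
With the load, R₂ becomes R₂‖R_L = 0.9454 kΩ, so V = 6.73 × 0.9454/2.675 = 2.38 V.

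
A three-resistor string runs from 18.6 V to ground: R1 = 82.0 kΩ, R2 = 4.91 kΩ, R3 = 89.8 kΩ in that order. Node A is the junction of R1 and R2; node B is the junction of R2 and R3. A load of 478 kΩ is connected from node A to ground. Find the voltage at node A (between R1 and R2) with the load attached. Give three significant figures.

Below node A the series string R2+R3 = 94.71 kΩ sits in parallel with the 478 kΩ load: 79.05 kΩ.
V_A = 18.6 × 79.05/(82.0 + 79.05) = 9.13 V.

V ≈ 9.13 V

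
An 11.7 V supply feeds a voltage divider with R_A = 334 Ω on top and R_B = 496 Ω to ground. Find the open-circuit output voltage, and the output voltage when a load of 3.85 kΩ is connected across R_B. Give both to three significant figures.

Open-circuit: V = 11.7 × 496/(334 + 496) = 6.99 V.
With the load, R_B becomes R_B‖R_L = 439.4 Ω, so V = 11.7 × 439.4/773.4 = 6.65 V.

Unloaded: 6.99 V; loaded: 6.65 V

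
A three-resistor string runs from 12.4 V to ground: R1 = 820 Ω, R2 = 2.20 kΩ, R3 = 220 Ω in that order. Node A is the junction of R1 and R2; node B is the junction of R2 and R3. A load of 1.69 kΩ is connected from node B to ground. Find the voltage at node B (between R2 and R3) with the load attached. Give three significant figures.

V ≈ 0.751 V

At node B, R3 is in parallel with the load: R3‖R_L = 194.7 Ω.
Below node A the resistance is R2 + (R3‖R_L) = 2395 Ω, so V_A = 12.4 × 2395/3215 = 9.237 V.
Then V_B = V_A × (R3‖R_L)/(R2 + R3‖R_L) = 9.237 × 194.7/2395 = 0.751 V.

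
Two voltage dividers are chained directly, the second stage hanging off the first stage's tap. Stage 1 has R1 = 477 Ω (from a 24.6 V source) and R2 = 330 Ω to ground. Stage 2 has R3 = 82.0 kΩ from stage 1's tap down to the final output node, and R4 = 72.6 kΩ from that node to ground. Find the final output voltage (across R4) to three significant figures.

V_out ≈ 4.72 V

Stage 2 presents R3+R4 = 154600 Ω as a load on stage 1's tap.
Stage 1's lower leg becomes R2‖(R3+R4) = 329.3 Ω, so V_mid = 24.6 × 329.3/806.3 = 10.05 V.
Stage 2 is itself unloaded: V_out = V_mid × R4/(R3+R4) = 10.05 × 72600/154600 = 4.72 V.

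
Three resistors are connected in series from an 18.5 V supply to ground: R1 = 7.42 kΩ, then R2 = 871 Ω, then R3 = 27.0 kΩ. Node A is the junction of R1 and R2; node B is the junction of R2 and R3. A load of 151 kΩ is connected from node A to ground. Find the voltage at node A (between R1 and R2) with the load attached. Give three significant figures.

Below node A the series string R2+R3 = 27870 Ω sits in parallel with the 151000 Ω load: 23530 Ω.
V_A = 18.5 × 23530/(7420 + 23530) = 14.1 V.

V ≈ 14.1 V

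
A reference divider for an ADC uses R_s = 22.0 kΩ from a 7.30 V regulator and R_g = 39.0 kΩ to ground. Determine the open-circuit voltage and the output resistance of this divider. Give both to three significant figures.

V_th is the open-circuit tap voltage: 7.30 × 39.0/(22.0 + 39.0) = 4.67 V.
With the supply zeroed, R_s and R_g appear in parallel from the tap: R_th = R_s‖R_g = (22.0 × 39.0)/61.00 = 14.1 kΩ.

V_th = 4.67 V, R_th = 14.1 kΩ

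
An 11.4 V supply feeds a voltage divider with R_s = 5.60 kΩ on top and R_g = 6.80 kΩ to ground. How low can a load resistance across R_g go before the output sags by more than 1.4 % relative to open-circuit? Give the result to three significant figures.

R_L(min) ≈ 216 kΩ

Output resistance R_th = R_s‖R_g = (5.60 × 6.80)/12.40 = 3.071 kΩ.
The fractional drop is R_th/(R_th + R_L); requiring this ≤ 0.0140 gives R_L ≥ R_th(1/0.0140 − 1) = 3.071 × 70.43 = 216 kΩ.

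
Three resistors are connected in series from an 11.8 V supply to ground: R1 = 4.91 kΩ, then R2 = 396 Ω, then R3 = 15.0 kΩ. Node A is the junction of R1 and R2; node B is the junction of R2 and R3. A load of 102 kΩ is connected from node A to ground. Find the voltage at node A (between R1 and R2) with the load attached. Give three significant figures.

V ≈ 8.63 V

Below node A the series string R2+R3 = 15400 Ω sits in parallel with the 102000 Ω load: 13380 Ω.
V_A = 11.8 × 13380/(4910 + 13380) = 8.63 V.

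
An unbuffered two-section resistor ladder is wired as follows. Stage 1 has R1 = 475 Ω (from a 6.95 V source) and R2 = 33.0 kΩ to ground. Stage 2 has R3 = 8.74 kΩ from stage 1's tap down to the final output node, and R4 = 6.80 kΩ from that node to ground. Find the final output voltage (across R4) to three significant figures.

Stage 2 presents R3+R4 = 15540 Ω as a load on stage 1's tap.
Stage 1's lower leg becomes R2‖(R3+R4) = 10560 Ω, so V_mid = 6.95 × 10560/11040 = 6.651 V.
Stage 2 is itself unloaded: V_out = V_mid × R4/(R3+R4) = 6.651 × 6800/15540 = 2.91 V.

V_out ≈ 2.91 V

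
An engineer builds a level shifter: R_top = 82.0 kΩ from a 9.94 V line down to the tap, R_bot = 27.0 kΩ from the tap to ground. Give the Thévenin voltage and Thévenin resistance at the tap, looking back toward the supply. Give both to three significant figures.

V_th is the open-circuit tap voltage: 9.94 × 27.0/(82.0 + 27.0) = 2.46 V.
With the supply zeroed, R_top and R_bot appear in parallel from the tap: R_th = R_top‖R_bot = (82.0 × 27.0)/109.0 = 20.3 kΩ.

V_th = 2.46 V, R_th = 20.3 kΩ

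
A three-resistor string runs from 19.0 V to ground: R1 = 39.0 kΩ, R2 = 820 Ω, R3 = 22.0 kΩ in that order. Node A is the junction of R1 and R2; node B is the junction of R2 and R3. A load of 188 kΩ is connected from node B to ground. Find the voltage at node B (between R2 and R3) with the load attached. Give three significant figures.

At node B, R3 is in parallel with the load: R3‖R_L = 19700 Ω.
Below node A the resistance is R2 + (R3‖R_L) = 20520 Ω, so V_A = 19.0 × 20520/59520 = 6.549 V.
Then V_B = V_A × (R3‖R_L)/(R2 + R3‖R_L) = 6.549 × 19700/20520 = 6.29 V.

V ≈ 6.29 V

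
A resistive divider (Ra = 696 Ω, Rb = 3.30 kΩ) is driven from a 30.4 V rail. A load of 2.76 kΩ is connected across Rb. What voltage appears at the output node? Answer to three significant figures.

The load sits in parallel with Rb: Rb‖R_L = (3300 × 2760) / (3300 + 2760) = 1503 Ω.
V_out = 30.4 × 1503 / (696 + 1503) = 30.4 × 1503/2199 = 20.8 V.

V_out ≈ 20.8 V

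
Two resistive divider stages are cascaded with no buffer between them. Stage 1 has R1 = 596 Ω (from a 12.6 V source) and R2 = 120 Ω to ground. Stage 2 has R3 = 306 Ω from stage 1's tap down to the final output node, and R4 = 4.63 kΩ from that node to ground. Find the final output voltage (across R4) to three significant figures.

V_out ≈ 1.94 V

Stage 2 presents R3+R4 = 4936 Ω as a load on stage 1's tap.
Stage 1's lower leg becomes R2‖(R3+R4) = 117.2 Ω, so V_mid = 12.6 × 117.2/713.2 = 2.070 V.
Stage 2 is itself unloaded: V_out = V_mid × R4/(R3+R4) = 2.070 × 4630/4936 = 1.94 V.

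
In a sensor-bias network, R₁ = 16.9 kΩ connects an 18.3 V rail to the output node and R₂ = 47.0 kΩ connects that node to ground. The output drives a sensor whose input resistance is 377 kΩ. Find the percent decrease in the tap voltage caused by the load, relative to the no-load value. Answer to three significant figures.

3.19 %

The divider's output (Thévenin) resistance is R₁‖R₂ = 12.43 kΩ.
Fractional drop under load = R_th/(R_th + R_L) = 12.43 / (12.43 + 377) = 0.03192.
So the output falls by 3.19 %.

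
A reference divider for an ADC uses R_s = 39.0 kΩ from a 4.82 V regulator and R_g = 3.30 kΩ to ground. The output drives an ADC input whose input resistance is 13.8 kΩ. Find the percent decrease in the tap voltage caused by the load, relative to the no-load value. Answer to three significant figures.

The divider's output (Thévenin) resistance is R_s‖R_g = 3.043 kΩ.
Fractional drop under load = R_th/(R_th + R_L) = 3.043 / (3.043 + 13.8) = 0.1806.
So the output falls by 18.1 %.

18.1 %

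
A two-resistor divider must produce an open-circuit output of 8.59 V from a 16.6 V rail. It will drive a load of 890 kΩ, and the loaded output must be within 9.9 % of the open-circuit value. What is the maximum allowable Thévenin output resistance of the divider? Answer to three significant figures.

Loading drop = R_th/(R_th + R_L) ≤ 0.0990, so R_th ≤ R_L · ε/(1−ε) = 890 kΩ × 0.0990/0.9010 = 97.8 kΩ.
(Any R1, R2 with R2/(R1+R2) = 0.517 and R1‖R2 ≤ 97.8 kΩ will meet the spec.)

R_th ≤ 97.8 kΩ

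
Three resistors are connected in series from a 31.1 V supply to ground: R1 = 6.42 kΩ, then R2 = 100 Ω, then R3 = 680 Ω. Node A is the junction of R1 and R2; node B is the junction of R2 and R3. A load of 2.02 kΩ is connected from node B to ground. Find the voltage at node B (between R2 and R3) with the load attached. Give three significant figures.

At node B, R3 is in parallel with the load: R3‖R_L = 508.7 Ω.
Below node A the resistance is R2 + (R3‖R_L) = 608.7 Ω, so V_A = 31.1 × 608.7/7029 = 2.693 V.
Then V_B = V_A × (R3‖R_L)/(R2 + R3‖R_L) = 2.693 × 508.7/608.7 = 2.25 V.

V ≈ 2.25 V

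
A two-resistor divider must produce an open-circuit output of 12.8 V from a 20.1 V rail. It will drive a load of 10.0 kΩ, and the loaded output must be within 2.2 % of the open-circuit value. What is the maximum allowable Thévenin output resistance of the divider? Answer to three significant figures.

Loading drop = R_th/(R_th + R_L) ≤ 0.0220, so R_th ≤ R_L · ε/(1−ε) = 10.0 kΩ × 0.0220/0.9780 = 225 Ω.
(Any R1, R2 with R2/(R1+R2) = 0.637 and R1‖R2 ≤ 225 Ω will meet the spec.)

R_th ≤ 225 Ω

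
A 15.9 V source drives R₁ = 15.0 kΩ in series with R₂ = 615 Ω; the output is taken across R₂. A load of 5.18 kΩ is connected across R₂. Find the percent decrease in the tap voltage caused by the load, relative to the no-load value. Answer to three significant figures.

10.2 %

Unloaded V = 15.9 × 615/15620 = 0.62622 V.
Loaded: R₂‖R_L = 549.7 Ω, giving V = 15.9 × 549.7/15550 = 0.56212 V.
Drop = (0.62622 − 0.56212) / 0.62622 = 10.2 %.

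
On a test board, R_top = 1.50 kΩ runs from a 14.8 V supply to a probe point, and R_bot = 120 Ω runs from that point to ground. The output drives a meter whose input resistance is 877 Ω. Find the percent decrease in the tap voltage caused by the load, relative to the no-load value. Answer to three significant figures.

Unloaded V = 14.8 × 120/1620 = 1.0963 V.
Loaded: R_bot‖R_L = 105.6 Ω, giving V = 14.8 × 105.6/1606 = 0.97302 V.
Drop = (1.0963 − 0.97302) / 1.0963 = 11.2 %.

11.2 %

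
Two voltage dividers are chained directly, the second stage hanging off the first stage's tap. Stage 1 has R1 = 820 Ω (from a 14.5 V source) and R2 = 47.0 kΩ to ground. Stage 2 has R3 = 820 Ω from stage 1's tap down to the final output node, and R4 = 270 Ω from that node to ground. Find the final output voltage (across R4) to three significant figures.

Stage 2 presents R3+R4 = 1090 Ω as a load on stage 1's tap.
Stage 1's lower leg becomes R2‖(R3+R4) = 1065 Ω, so V_mid = 14.5 × 1065/1885 = 8.193 V.
Stage 2 is itself unloaded: V_out = V_mid × R4/(R3+R4) = 8.193 × 270/1090 = 2.03 V.

V_out ≈ 2.03 V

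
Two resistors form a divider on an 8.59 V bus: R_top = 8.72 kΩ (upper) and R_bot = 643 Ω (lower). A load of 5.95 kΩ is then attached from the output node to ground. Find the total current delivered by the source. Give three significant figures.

R_bot‖R_L = 580.3 Ω, so the source sees R_top + R_bot‖R_L = 9300 Ω.
I = 8.59 V / 9300 Ω = 0.924 mA.

I ≈ 0.924 mA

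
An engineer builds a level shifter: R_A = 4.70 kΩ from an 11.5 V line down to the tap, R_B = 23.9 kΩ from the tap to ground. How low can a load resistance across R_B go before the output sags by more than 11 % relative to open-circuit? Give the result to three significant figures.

Output resistance R_th = R_A‖R_B = (4.70 × 23.9)/28.60 = 3.928 kΩ.
The fractional drop is R_th/(R_th + R_L); requiring this ≤ 0.110 gives R_L ≥ R_th(1/0.110 − 1) = 3.928 × 8.091 = 31.8 kΩ.

R_L(min) ≈ 31.8 kΩ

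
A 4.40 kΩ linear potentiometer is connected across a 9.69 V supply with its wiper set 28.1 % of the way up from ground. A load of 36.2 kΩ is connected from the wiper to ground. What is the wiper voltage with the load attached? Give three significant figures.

V ≈ 2.66 V

The wiper splits the pot into (1−α)R = 3.164 kΩ above and αR = 1.236 kΩ below.
Lower section ‖ load = 1.196 kΩ.
V_wiper = 9.69 × 1.196/(3.164 + 1.196) = 2.66 V.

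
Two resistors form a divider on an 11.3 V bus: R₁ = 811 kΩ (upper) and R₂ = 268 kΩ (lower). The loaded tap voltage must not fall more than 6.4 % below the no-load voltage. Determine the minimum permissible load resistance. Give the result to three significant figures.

R_L(min) ≈ 2.95 MΩ

Output resistance R_th = R₁‖R₂ = (811 × 268)/1079 = 201.4 kΩ.
The fractional drop is R_th/(R_th + R_L); requiring this ≤ 0.0640 gives R_L ≥ R_th(1/0.0640 − 1) = 201.4 × 14.62 = 2.95 MΩ.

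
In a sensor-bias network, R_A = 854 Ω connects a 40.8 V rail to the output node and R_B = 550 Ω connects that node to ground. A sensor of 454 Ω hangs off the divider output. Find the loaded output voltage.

V_out ≈ 9.20 V

The load sits in parallel with R_B: R_B‖R_L = (550 × 454) / (550 + 454) = 248.7 Ω.
V_out = 40.8 × 248.7 / (854 + 248.7) = 40.8 × 248.7/1103 = 9.20 V.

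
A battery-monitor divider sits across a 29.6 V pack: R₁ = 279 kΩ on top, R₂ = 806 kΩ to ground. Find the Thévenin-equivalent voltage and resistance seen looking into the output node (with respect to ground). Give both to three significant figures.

V_th is the open-circuit tap voltage: 29.6 × 806/(279 + 806) = 22.0 V.
With the supply zeroed, R₁ and R₂ appear in parallel from the tap: R_th = R₁‖R₂ = (279 × 806)/1085 = 207 kΩ.

V_th = 22.0 V, R_th = 207 kΩ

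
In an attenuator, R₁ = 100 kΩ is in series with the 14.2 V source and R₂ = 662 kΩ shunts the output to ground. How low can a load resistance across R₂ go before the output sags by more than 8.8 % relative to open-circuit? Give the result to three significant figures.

R_L(min) ≈ 900 kΩ

Output resistance R_th = R₁‖R₂ = (100 × 662)/762.0 = 86.88 kΩ.
The fractional drop is R_th/(R_th + R_L); requiring this ≤ 0.0880 gives R_L ≥ R_th(1/0.0880 − 1) = 86.88 × 10.36 = 900 kΩ.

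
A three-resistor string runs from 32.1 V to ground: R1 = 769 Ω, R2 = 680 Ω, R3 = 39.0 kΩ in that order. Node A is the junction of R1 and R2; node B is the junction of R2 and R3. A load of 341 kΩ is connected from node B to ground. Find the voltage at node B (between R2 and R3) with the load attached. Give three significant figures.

At node B, R3 is in parallel with the load: R3‖R_L = 35000 Ω.
Below node A the resistance is R2 + (R3‖R_L) = 35680 Ω, so V_A = 32.1 × 35680/36450 = 31.42 V.
Then V_B = V_A × (R3‖R_L)/(R2 + R3‖R_L) = 31.42 × 35000/35680 = 30.8 V.

V ≈ 30.8 V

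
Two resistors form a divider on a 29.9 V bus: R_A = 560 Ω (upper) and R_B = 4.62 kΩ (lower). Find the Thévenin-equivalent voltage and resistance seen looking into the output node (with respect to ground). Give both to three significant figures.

V_th is the open-circuit tap voltage: 29.9 × 4620/(560 + 4620) = 26.7 V.
With the supply zeroed, R_A and R_B appear in parallel from the tap: R_th = R_A‖R_B = (560 × 4620)/5180 = 499 Ω.

V_th = 26.7 V, R_th = 499 Ω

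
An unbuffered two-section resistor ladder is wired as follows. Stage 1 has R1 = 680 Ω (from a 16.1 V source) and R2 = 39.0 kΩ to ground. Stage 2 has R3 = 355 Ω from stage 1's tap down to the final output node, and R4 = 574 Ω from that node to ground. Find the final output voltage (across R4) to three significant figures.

V_out ≈ 5.69 V

Stage 2 presents R3+R4 = 929.0 Ω as a load on stage 1's tap.
Stage 1's lower leg becomes R2‖(R3+R4) = 907.4 Ω, so V_mid = 16.1 × 907.4/1587 = 9.203 V.
Stage 2 is itself unloaded: V_out = V_mid × R4/(R3+R4) = 9.203 × 574/929.0 = 5.69 V.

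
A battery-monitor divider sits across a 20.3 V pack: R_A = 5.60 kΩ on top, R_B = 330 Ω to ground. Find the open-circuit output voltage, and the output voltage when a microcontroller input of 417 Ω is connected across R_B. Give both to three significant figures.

Unloaded: 1.13 V; loaded: 0.647 V

Open-circuit: V = 20.3 × 330/(5600 + 330) = 1.13 V.
With the load, R_B becomes R_B‖R_L = 184.2 Ω, so V = 20.3 × 184.2/5784 = 0.647 V.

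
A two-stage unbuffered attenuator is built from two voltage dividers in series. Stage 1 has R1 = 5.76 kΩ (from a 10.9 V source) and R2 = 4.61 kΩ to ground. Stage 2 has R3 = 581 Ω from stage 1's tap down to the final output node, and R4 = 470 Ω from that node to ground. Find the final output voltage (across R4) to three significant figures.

V_out ≈ 0.631 V

Stage 2 presents R3+R4 = 1051 Ω as a load on stage 1's tap.
Stage 1's lower leg becomes R2‖(R3+R4) = 855.9 Ω, so V_mid = 10.9 × 855.9/6616 = 1.410 V.
Stage 2 is itself unloaded: V_out = V_mid × R4/(R3+R4) = 1.410 × 470/1051 = 0.631 V.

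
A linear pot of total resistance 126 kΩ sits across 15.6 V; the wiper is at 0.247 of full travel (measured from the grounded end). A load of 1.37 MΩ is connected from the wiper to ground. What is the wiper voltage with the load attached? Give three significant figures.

The wiper splits the pot into (1−α)R = 94.88 kΩ above and αR = 31.12 kΩ below.
Lower section ‖ load = 30.43 kΩ.
V_wiper = 15.6 × 30.43/(94.88 + 30.43) = 3.79 V.

V ≈ 3.79 V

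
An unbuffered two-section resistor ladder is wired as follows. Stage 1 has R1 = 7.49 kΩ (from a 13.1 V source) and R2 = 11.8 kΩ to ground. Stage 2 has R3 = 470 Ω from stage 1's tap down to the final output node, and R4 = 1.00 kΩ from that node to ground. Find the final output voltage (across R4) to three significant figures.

V_out ≈ 1.32 V

Stage 2 presents R3+R4 = 1470 Ω as a load on stage 1's tap.
Stage 1's lower leg becomes R2‖(R3+R4) = 1307 Ω, so V_mid = 13.1 × 1307/8797 = 1.947 V.
Stage 2 is itself unloaded: V_out = V_mid × R4/(R3+R4) = 1.947 × 1000/1470 = 1.32 V.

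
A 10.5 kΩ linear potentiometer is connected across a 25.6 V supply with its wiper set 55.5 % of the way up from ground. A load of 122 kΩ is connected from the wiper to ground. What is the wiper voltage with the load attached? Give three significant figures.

The wiper splits the pot into (1−α)R = 4.672 kΩ above and αR = 5.828 kΩ below.
Lower section ‖ load = 5.562 kΩ.
V_wiper = 25.6 × 5.562/(4.672 + 5.562) = 13.9 V.

V ≈ 13.9 V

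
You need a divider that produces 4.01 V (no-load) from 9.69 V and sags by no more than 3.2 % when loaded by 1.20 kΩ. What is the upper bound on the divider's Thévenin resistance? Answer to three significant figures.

R_th ≤ 39.7 Ω

Loading drop = R_th/(R_th + R_L) ≤ 0.0320, so R_th ≤ R_L · ε/(1−ε) = 1.20 kΩ × 0.0320/0.9680 = 39.7 Ω.
(Any R1, R2 with R2/(R1+R2) = 0.414 and R1‖R2 ≤ 39.7 Ω will meet the spec.)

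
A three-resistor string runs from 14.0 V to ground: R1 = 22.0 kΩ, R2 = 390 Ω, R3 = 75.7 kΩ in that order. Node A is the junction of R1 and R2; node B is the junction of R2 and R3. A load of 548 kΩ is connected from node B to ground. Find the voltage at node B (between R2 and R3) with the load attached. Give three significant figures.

V ≈ 10.5 V

At node B, R3 is in parallel with the load: R3‖R_L = 66510 Ω.
Below node A the resistance is R2 + (R3‖R_L) = 66900 Ω, so V_A = 14.0 × 66900/88900 = 10.54 V.
Then V_B = V_A × (R3‖R_L)/(R2 + R3‖R_L) = 10.54 × 66510/66900 = 10.5 V.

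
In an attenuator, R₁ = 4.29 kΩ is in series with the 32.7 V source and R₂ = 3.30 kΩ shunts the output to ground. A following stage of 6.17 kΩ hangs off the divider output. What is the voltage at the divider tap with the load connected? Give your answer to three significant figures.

V_out ≈ 10.9 V

The load sits in parallel with R₂: R₂‖R_L = (3.30 × 6.17) / (3.30 + 6.17) = 2.150 kΩ.
V_out = 32.7 × 2.150 / (4.29 + 2.150) = 32.7 × 2.150/6.440 = 10.9 V.
(Unloaded it would have been 14.2 V.)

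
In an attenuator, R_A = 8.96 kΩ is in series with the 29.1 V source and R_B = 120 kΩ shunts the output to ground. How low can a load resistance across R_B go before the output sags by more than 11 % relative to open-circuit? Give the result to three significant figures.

Output resistance R_th = R_A‖R_B = (8.96 × 120)/129.0 = 8.337 kΩ.
The fractional drop is R_th/(R_th + R_L); requiring this ≤ 0.110 gives R_L ≥ R_th(1/0.110 − 1) = 8.337 × 8.091 = 67.5 kΩ.

R_L(min) ≈ 67.5 kΩ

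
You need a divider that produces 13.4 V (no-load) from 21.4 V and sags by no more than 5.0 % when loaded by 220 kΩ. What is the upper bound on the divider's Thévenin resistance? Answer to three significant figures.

R_th ≤ 11.6 kΩ

Loading drop = R_th/(R_th + R_L) ≤ 0.0500, so R_th ≤ R_L · ε/(1−ε) = 220 kΩ × 0.0500/0.9500 = 11.6 kΩ.
(Any R1, R2 with R2/(R1+R2) = 0.626 and R1‖R2 ≤ 11.6 kΩ will meet the spec.)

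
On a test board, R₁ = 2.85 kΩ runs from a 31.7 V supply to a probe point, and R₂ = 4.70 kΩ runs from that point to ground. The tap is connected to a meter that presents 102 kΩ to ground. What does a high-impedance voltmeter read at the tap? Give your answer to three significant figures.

V_out ≈ 19.4 V

The load sits in parallel with R₂: R₂‖R_L = (4.70 × 102) / (4.70 + 102) = 4.493 kΩ.
V_out = 31.7 × 4.493 / (2.85 + 4.493) = 31.7 × 4.493/7.343 = 19.4 V.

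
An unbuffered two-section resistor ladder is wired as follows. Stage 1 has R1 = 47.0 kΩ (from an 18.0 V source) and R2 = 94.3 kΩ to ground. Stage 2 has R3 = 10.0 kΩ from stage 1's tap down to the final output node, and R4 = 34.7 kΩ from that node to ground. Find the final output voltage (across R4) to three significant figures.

V_out ≈ 5.48 V

Stage 2 presents R3+R4 = 44.70 kΩ as a load on stage 1's tap.
Stage 1's lower leg becomes R2‖(R3+R4) = 30.33 kΩ, so V_mid = 18.0 × 30.33/77.33 = 7.059 V.
Stage 2 is itself unloaded: V_out = V_mid × R4/(R3+R4) = 7.059 × 34.7/44.70 = 5.48 V.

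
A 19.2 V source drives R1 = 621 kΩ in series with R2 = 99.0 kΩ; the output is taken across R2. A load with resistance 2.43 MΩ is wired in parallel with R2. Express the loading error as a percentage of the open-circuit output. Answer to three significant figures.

3.39 %

The divider's output (Thévenin) resistance is R1‖R2 = 85.39 kΩ.
Fractional drop under load = R_th/(R_th + R_L) = 85.39 / (85.39 + 2430) = 0.03395.
So the output falls by 3.39 %.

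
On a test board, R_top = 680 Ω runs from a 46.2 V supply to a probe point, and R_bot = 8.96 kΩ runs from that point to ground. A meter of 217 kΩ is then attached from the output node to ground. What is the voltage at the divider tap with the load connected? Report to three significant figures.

The load sits in parallel with R_bot: R_bot‖R_L = (8960 × 217000) / (8960 + 217000) = 8605 Ω.
V_out = 46.2 × 8605 / (680 + 8605) = 46.2 × 8605/9285 = 42.8 V.

V_out ≈ 42.8 V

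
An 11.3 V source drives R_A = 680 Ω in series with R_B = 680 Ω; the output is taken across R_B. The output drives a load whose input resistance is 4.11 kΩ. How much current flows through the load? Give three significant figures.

I_L ≈ 1.27 mA

R_B‖R_L = 583.5 Ω; V_out = 11.3 × 583.5/1263 = 5.218 V.
I_L = V_out / R_L = 5.218 / 4.11 kΩ = 1.27 mA.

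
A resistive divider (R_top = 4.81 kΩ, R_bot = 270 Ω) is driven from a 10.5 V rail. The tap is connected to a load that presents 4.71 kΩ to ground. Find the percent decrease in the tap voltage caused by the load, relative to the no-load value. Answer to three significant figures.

5.15 %

The divider's output (Thévenin) resistance is R_top‖R_bot = 255.6 Ω.
Fractional drop under load = R_th/(R_th + R_L) = 255.6 / (255.6 + 4710) = 0.05148.
So the output falls by 5.15 %.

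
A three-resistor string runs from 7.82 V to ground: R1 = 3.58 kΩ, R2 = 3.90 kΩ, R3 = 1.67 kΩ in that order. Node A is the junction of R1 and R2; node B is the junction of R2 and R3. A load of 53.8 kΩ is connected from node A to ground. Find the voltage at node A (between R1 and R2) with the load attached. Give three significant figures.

Below node A the series string R2+R3 = 5.570 kΩ sits in parallel with the 53.8 kΩ load: 5.047 kΩ.
V_A = 7.82 × 5.047/(3.58 + 5.047) = 4.58 V.

V ≈ 4.58 V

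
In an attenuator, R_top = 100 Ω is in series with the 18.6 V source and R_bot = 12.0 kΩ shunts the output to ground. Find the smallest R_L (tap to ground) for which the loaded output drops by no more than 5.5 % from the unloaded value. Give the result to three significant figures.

Output resistance R_th = R_top‖R_bot = (100 × 12000)/12100 = 99.17 Ω.
The fractional drop is R_th/(R_th + R_L); requiring this ≤ 0.0550 gives R_L ≥ R_th(1/0.0550 − 1) = 99.17 × 17.18 = 1.70 kΩ.

R_L(min) ≈ 1.70 kΩ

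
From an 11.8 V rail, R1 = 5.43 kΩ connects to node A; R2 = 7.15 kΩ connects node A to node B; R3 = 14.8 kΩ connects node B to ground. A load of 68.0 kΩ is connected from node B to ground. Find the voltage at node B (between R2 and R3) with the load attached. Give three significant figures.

V ≈ 5.80 V

At node B, R3 is in parallel with the load: R3‖R_L = 12.15 kΩ.
Below node A the resistance is R2 + (R3‖R_L) = 19.30 kΩ, so V_A = 11.8 × 19.30/24.73 = 9.210 V.
Then V_B = V_A × (R3‖R_L)/(R2 + R3‖R_L) = 9.210 × 12.15/19.30 = 5.80 V.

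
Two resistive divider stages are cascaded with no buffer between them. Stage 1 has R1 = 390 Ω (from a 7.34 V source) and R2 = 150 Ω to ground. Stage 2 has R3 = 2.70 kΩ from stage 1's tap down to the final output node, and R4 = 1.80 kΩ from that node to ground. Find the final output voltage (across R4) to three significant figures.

Stage 2 presents R3+R4 = 4500 Ω as a load on stage 1's tap.
Stage 1's lower leg becomes R2‖(R3+R4) = 145.2 Ω, so V_mid = 7.34 × 145.2/535.2 = 1.991 V.
Stage 2 is itself unloaded: V_out = V_mid × R4/(R3+R4) = 1.991 × 1800/4500 = 0.796 V.

V_out ≈ 0.796 V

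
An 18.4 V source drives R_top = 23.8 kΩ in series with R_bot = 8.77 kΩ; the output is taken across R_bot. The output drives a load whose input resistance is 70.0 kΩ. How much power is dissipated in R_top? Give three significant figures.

Total resistance from the source is R_top + (R_bot‖R_L) = 31.59 kΩ, so I = 18.4/31.59 kΩ = 0.5824 mA.
P = I²·R_top = (0.5824 mA)² × 23.8 kΩ = 8.07 mW.

P ≈ 8.07 mW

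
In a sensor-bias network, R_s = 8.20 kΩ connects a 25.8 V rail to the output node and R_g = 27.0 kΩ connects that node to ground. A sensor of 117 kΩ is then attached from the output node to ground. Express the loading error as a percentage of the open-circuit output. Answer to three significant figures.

The divider's output (Thévenin) resistance is R_s‖R_g = 6.290 kΩ.
Fractional drop under load = R_th/(R_th + R_L) = 6.290 / (6.290 + 117) = 0.05102.
So the output falls by 5.10 %.

5.10 %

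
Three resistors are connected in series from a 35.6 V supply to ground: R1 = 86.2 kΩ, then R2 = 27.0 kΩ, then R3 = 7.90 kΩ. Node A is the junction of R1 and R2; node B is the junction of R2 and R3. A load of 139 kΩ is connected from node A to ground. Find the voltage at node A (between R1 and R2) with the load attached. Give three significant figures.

Below node A the series string R2+R3 = 34.90 kΩ sits in parallel with the 139 kΩ load: 27.90 kΩ.
V_A = 35.6 × 27.90/(86.2 + 27.90) = 8.70 V.

V ≈ 8.70 V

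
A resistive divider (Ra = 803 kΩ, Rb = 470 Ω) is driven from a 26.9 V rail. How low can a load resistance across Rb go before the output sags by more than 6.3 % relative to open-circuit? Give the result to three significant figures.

R_L(min) ≈ 6.99 kΩ

Output resistance R_th = Ra‖Rb = (803000 × 470)/803500 = 469.7 Ω.
The fractional drop is R_th/(R_th + R_L); requiring this ≤ 0.0630 gives R_L ≥ R_th(1/0.0630 − 1) = 469.7 × 14.87 = 6.99 kΩ.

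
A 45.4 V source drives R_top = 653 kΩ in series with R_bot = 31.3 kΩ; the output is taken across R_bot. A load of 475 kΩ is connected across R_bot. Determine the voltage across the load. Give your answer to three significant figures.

V_out ≈ 1.95 V

The load sits in parallel with R_bot: R_bot‖R_L = (31.3 × 475) / (31.3 + 475) = 29.37 kΩ.
V_out = 45.4 × 29.37 / (653 + 29.37) = 45.4 × 29.37/682.4 = 1.95 V.
(Unloaded it would have been 2.08 V.)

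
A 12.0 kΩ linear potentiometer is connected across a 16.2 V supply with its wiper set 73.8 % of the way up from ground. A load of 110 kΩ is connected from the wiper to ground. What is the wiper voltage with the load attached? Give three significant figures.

The wiper splits the pot into (1−α)R = 3.144 kΩ above and αR = 8.856 kΩ below.
Lower section ‖ load = 8.196 kΩ.
V_wiper = 16.2 × 8.196/(3.144 + 8.196) = 11.7 V.

V ≈ 11.7 V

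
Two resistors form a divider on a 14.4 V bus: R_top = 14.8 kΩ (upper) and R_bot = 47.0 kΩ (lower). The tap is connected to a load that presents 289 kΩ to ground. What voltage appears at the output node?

The load sits in parallel with R_bot: R_bot‖R_L = (47.0 × 289) / (47.0 + 289) = 40.43 kΩ.
V_out = 14.4 × 40.43 / (14.8 + 40.43) = 14.4 × 40.43/55.23 = 10.5 V.
(Unloaded it would have been 11.0 V.)

V_out ≈ 10.5 V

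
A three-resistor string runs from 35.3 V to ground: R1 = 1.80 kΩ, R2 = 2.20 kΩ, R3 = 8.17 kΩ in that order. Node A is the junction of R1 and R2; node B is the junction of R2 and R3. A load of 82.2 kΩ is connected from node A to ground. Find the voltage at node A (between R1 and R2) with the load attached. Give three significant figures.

Below node A the series string R2+R3 = 10.37 kΩ sits in parallel with the 82.2 kΩ load: 9.208 kΩ.
V_A = 35.3 × 9.208/(1.80 + 9.208) = 29.5 V.

V ≈ 29.5 V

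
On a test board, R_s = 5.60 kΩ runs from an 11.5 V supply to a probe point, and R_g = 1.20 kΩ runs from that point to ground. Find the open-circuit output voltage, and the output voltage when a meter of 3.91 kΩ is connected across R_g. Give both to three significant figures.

Open-circuit: V = 11.5 × 1.20/(5.60 + 1.20) = 2.03 V.
With the load, R_g becomes R_g‖R_L = 0.9182 kΩ, so V = 11.5 × 0.9182/6.518 = 1.62 V.

Unloaded: 2.03 V; loaded: 1.62 V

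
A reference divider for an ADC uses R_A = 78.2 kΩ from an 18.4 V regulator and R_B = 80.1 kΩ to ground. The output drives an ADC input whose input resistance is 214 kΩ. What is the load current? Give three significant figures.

I_L ≈ 0.0367 mA

R_B‖R_L = 58.28 kΩ; V_out = 18.4 × 58.28/136.5 = 7.858 V.
I_L = V_out / R_L = 7.858 / 214 kΩ = 0.0367 mA.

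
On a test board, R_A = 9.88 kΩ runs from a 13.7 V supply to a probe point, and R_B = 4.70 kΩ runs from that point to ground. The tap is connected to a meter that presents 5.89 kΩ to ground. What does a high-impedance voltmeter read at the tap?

V_out ≈ 2.87 V

The load sits in parallel with R_B: R_B‖R_L = (4.70 × 5.89) / (4.70 + 5.89) = 2.614 kΩ.
V_out = 13.7 × 2.614 / (9.88 + 2.614) = 13.7 × 2.614/12.49 = 2.87 V.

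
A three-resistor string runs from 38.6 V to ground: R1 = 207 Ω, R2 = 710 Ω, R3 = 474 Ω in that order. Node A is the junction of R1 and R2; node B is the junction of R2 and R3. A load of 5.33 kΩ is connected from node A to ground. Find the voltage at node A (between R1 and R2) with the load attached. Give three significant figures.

Below node A the series string R2+R3 = 1184 Ω sits in parallel with the 5330 Ω load: 968.8 Ω.
V_A = 38.6 × 968.8/(207 + 968.8) = 31.8 V.

V ≈ 31.8 V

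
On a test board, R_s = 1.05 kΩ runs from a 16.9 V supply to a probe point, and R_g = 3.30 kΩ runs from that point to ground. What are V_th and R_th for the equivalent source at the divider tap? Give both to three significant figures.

V_th is the open-circuit tap voltage: 16.9 × 3.30/(1.05 + 3.30) = 12.8 V.
With the supply zeroed, R_s and R_g appear in parallel from the tap: R_th = R_s‖R_g = (1.05 × 3.30)/4.350 = 797 Ω.

V_th = 12.8 V, R_th = 797 Ω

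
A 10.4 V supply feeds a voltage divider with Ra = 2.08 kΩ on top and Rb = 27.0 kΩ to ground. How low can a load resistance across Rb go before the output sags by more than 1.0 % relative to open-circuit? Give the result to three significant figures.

R_L(min) ≈ 191 kΩ

Output resistance R_th = Ra‖Rb = (2.08 × 27.0)/29.08 = 1.931 kΩ.
The fractional drop is R_th/(R_th + R_L); requiring this ≤ 0.0100 gives R_L ≥ R_th(1/0.0100 − 1) = 1.931 × 99.00 = 191 kΩ.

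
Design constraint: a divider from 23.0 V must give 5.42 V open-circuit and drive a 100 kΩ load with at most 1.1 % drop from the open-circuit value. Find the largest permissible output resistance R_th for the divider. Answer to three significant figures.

R_th ≤ 1.11 kΩ

Loading drop = R_th/(R_th + R_L) ≤ 0.0110, so R_th ≤ R_L · ε/(1−ε) = 100 kΩ × 0.0110/0.9890 = 1.11 kΩ.
(Any R1, R2 with R2/(R1+R2) = 0.236 and R1‖R2 ≤ 1.11 kΩ will meet the spec.)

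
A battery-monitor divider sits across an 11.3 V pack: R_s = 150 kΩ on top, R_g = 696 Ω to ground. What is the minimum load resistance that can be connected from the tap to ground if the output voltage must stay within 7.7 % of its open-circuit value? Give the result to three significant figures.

Output resistance R_th = R_s‖R_g = (150000 × 696)/150700 = 692.8 Ω.
The fractional drop is R_th/(R_th + R_L); requiring this ≤ 0.0770 gives R_L ≥ R_th(1/0.0770 − 1) = 692.8 × 11.99 = 8.30 kΩ.

R_L(min) ≈ 8.30 kΩ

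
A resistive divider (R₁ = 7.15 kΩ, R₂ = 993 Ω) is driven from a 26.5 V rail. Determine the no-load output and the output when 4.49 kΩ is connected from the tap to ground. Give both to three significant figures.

Unloaded: 3.23 V; loaded: 2.71 V

Open-circuit: V = 26.5 × 993/(7150 + 993) = 3.23 V.
With the load, R₂ becomes R₂‖R_L = 813.2 Ω, so V = 26.5 × 813.2/7963 = 2.71 V.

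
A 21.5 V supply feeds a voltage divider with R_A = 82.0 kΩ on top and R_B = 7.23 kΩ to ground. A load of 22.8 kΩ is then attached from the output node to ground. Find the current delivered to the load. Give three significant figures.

I_L ≈ 0.0592 mA

R_B‖R_L = 5.489 kΩ; V_out = 21.5 × 5.489/87.49 = 1.349 V.
I_L = V_out / R_L = 1.349 / 22.8 kΩ = 0.0592 mA.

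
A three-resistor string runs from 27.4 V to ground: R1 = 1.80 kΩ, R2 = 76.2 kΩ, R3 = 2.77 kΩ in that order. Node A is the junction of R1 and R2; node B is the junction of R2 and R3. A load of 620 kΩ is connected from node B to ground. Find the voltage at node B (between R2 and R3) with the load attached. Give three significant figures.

V ≈ 0.936 V

At node B, R3 is in parallel with the load: R3‖R_L = 2.758 kΩ.
Below node A the resistance is R2 + (R3‖R_L) = 78.96 kΩ, so V_A = 27.4 × 78.96/80.76 = 26.79 V.
Then V_B = V_A × (R3‖R_L)/(R2 + R3‖R_L) = 26.79 × 2.758/78.96 = 0.936 V.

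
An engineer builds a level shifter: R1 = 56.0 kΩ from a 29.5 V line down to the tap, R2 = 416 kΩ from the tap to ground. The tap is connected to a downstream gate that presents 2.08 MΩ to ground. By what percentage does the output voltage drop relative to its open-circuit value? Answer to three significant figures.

2.32 %

The divider's output (Thévenin) resistance is R1‖R2 = 49.36 kΩ.
Fractional drop under load = R_th/(R_th + R_L) = 49.36 / (49.36 + 2080) = 0.02318.
So the output falls by 2.32 %.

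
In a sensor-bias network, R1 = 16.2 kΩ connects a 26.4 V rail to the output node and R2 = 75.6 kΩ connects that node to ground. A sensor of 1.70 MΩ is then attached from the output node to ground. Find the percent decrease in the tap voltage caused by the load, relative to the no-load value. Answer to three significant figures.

0.779 %

The divider's output (Thévenin) resistance is R1‖R2 = 13.34 kΩ.
Fractional drop under load = R_th/(R_th + R_L) = 13.34 / (13.34 + 1700) = 0.007787.
So the output falls by 0.779 %.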